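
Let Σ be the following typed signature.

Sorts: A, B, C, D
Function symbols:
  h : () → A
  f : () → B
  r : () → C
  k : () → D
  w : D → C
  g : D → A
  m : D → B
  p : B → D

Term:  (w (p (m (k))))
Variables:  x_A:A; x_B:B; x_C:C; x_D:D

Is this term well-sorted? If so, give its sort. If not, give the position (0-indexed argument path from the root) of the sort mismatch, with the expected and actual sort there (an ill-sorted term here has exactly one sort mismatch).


      (k) : D
    (m (k)) : B
  (p (m (k))) : D
(w (p (m (k)))) : C

well-sorted; sort = C


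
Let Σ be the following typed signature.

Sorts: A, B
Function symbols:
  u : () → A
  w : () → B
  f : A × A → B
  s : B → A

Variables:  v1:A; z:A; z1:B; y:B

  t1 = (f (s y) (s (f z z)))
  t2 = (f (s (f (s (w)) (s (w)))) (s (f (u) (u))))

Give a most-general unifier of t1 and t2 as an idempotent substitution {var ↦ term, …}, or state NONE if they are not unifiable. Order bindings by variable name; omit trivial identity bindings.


{y ↦ (f (s (w)) (s (w))), z ↦ (u)}


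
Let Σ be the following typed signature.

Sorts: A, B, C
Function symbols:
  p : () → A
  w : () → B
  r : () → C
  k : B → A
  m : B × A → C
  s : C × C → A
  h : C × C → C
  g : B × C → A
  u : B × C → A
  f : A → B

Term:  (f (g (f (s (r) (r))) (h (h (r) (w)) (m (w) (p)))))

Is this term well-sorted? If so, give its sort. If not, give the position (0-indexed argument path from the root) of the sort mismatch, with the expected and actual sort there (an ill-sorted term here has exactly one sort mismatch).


        (r) : C
        (r) : C
      (s (r) (r)) : A
    (f (s (r) (r))) : B
        (r) : C
        (w) : B
      (h (r) (w)) : ✗ arg 1 at [0, 1, 0, 1] has sort B, expected C
        (w) : B
        (p) : A
      (m (w) (p)) : C

ill-sorted at position [0, 1, 0, 1]: expected C, got B


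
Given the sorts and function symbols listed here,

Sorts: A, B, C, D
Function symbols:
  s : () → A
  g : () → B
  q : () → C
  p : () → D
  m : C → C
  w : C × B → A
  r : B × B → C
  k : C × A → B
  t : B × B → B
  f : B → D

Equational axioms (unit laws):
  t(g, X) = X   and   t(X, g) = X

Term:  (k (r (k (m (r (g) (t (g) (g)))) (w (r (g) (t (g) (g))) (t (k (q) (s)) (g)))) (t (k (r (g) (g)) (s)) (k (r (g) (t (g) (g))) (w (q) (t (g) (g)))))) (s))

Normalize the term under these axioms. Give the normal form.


normal form = (k (r (k (m (r (g) (g))) (w (r (g) (g)) (k (q) (s)))) (t (k (r (g) (g)) (s)) (k (r (g) (g)) (w (q) (g))))) (s))

1. (k (r (k (m (r (g) (t (g) (g)))) (w (r (g) (t (g) (g))) (t (k (q) (s)) (g)))) (t (k (r (g) (g)) (s)) (k (r (g) (t (g) (g))) (w (q) (t (g) (g)))))) (s))  →  (k (r (k (m (r (g) (g))) (w (r (g) (t (g) (g))) (t (k (q) (s)) (g)))) (t (k (r (g) (g)) (s)) (k (r (g) (t (g) (g))) (w (q) (t (g) (g)))))) (s))
2. (k (r (k (m (r (g) (g))) (w (r (g) (t (g) (g))) (t (k (q) (s)) (g)))) (t (k (r (g) (g)) (s)) (k (r (g) (t (g) (g))) (w (q) (t (g) (g)))))) (s))  →  (k (r (k (m (r (g) (g))) (w (r (g) (g)) (t (k (q) (s)) (g)))) (t (k (r (g) (g)) (s)) (k (r (g) (t (g) (g))) (w (q) (t (g) (g)))))) (s))
3. (k (r (k (m (r (g) (g))) (w (r (g) (g)) (t (k (q) (s)) (g)))) (t (k (r (g) (g)) (s)) (k (r (g) (t (g) (g))) (w (q) (t (g) (g)))))) (s))  →  (k (r (k (m (r (g) (g))) (w (r (g) (g)) (k (q) (s)))) (t (k (r (g) (g)) (s)) (k (r (g) (t (g) (g))) (w (q) (t (g) (g)))))) (s))
4. (k (r (k (m (r (g) (g))) (w (r (g) (g)) (k (q) (s)))) (t (k (r (g) (g)) (s)) (k (r (g) (t (g) (g))) (w (q) (t (g) (g)))))) (s))  →  (k (r (k (m (r (g) (g))) (w (r (g) (g)) (k (q) (s)))) (t (k (r (g) (g)) (s)) (k (r (g) (g)) (w (q) (t (g) (g)))))) (s))
5. (k (r (k (m (r (g) (g))) (w (r (g) (g)) (k (q) (s)))) (t (k (r (g) (g)) (s)) (k (r (g) (g)) (w (q) (t (g) (g)))))) (s))  →  (k (r (k (m (r (g) (g))) (w (r (g) (g)) (k (q) (s)))) (t (k (r (g) (g)) (s)) (k (r (g) (g)) (w (q) (g))))) (s))


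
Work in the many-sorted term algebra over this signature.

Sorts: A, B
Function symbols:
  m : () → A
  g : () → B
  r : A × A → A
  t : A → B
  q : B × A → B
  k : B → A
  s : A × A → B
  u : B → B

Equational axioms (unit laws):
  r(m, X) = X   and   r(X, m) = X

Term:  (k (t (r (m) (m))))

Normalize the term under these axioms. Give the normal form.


1. (k (t (r (m) (m))))  →  (k (t (m)))

normal form = (k (t (m)))


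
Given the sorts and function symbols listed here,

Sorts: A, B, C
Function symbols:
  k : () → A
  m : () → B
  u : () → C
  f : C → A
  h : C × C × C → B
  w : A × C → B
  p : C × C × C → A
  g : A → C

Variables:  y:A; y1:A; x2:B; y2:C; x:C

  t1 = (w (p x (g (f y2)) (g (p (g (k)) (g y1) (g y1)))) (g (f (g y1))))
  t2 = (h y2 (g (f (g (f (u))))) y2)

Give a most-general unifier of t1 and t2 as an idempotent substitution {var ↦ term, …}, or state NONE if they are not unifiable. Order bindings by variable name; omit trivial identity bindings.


head clash or occurs-check failure — not unifiable

NONE (not unifiable)


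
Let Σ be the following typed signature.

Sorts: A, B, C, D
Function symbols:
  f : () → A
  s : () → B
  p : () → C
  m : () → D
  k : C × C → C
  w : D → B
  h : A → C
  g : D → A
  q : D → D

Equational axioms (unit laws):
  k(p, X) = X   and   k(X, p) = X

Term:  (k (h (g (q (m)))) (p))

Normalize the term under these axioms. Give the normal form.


1. (k (h (g (q (m)))) (p))  →  (h (g (q (m))))

normal form = (h (g (q (m))))


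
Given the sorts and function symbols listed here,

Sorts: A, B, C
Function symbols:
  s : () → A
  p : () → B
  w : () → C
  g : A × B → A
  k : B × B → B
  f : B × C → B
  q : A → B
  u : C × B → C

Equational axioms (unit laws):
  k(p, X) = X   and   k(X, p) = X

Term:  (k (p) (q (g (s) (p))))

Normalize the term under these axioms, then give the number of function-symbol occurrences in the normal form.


1. (k (p) (q (g (s) (p))))  →  (q (g (s) (p)))
normal form: (q (g (s) (p)))

size = 4


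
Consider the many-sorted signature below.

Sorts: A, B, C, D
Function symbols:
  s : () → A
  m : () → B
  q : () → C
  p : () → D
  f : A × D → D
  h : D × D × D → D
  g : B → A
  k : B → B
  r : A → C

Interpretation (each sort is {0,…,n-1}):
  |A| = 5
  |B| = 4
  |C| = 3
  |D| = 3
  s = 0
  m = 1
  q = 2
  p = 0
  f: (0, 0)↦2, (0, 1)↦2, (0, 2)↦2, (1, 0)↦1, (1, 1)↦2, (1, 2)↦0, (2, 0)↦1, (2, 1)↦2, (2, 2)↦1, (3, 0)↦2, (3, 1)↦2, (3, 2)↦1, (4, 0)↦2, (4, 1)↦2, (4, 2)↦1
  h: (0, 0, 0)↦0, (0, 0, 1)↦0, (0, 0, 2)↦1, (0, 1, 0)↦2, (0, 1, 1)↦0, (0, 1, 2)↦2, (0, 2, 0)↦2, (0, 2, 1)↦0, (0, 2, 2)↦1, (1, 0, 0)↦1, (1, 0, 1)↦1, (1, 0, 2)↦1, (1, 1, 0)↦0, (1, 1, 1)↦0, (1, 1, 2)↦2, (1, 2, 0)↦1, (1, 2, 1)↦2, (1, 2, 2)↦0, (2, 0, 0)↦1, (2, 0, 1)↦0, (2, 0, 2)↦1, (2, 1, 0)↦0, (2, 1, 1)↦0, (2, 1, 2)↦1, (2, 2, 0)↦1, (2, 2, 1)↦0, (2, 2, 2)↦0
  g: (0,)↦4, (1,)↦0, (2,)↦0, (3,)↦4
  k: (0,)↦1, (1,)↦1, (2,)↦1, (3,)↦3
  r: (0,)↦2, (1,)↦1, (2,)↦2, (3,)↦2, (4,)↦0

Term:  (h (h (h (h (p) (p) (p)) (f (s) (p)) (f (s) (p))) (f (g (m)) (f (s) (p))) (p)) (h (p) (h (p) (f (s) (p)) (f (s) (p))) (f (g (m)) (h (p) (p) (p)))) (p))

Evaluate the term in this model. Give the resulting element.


  p = 0
  p = 0
  p = 0
  (h (p) (p) (p)) = h(0, 0, 0) = 0
  s = 0
  p = 0
  (f (s) (p)) = f(0, 0) = 2
  s = 0
  p = 0
  (f (s) (p)) = f(0, 0) = 2
  (h (h (p) (p) (p)) (f (s) (p)) (f (s) (p))) = h(0, 2, 2) = 1
  m = 1
  (g (m)) = g(1,) = 0
  s = 0
  p = 0
  (f (s) (p)) = f(0, 0) = 2
  (f (g (m)) (f (s) (p))) = f(0, 2) = 2
  p = 0
  (h (h (h (p) (p) (p)) (f (s) (p)) (f (s) (p))) (f (g (m)) (f (s) (p))) (p)) = h(1, 2, 0) = 1
  p = 0
  p = 0
  s = 0
  p = 0
  (f (s) (p)) = f(0, 0) = 2
  s = 0
  p = 0
  (f (s) (p)) = f(0, 0) = 2
  (h (p) (f (s) (p)) (f (s) (p))) = h(0, 2, 2) = 1
  m = 1
  (g (m)) = g(1,) = 0
  p = 0
  p = 0
  p = 0
  (h (p) (p) (p)) = h(0, 0, 0) = 0
  (f (g (m)) (h (p) (p) (p))) = f(0, 0) = 2
  (h (p) (h (p) (f (s) (p)) (f (s) (p))) (f (g (m)) (h (p) (p) (p)))) = h(0, 1, 2) = 2
  p = 0
  (h (h (h (h (p) (p) (p)) (f (s) (p)) (f (s) (p))) (f (g (m)) (f (s) (p))) (p)) (h (p) (h (p) (f (s) (p)) (f (s) (p))) (f (g (m)) (h (p) (p) (p)))) (p)) = h(1, 2, 0) = 1

value = 1


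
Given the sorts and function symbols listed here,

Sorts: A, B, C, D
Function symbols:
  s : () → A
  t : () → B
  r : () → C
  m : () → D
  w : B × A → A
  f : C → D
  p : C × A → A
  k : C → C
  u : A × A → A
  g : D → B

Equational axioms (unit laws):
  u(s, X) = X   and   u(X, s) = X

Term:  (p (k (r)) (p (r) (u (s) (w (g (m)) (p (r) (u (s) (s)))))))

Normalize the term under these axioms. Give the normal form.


1. (p (k (r)) (p (r) (u (s) (w (g (m)) (p (r) (u (s) (s)))))))  →  (p (k (r)) (p (r) (w (g (m)) (p (r) (u (s) (s))))))
2. (p (k (r)) (p (r) (w (g (m)) (p (r) (u (s) (s))))))  →  (p (k (r)) (p (r) (w (g (m)) (p (r) (s)))))

normal form = (p (k (r)) (p (r) (w (g (m)) (p (r) (s)))))


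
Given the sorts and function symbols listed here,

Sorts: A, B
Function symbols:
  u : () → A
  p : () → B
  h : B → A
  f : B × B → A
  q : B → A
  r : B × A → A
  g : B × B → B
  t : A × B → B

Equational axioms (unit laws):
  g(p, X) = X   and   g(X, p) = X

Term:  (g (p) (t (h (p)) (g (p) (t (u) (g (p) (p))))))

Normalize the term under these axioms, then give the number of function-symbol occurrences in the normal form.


1. (g (p) (t (h (p)) (g (p) (t (u) (g (p) (p))))))  →  (t (h (p)) (g (p) (t (u) (g (p) (p)))))
2. (t (h (p)) (g (p) (t (u) (g (p) (p)))))  →  (t (h (p)) (t (u) (g (p) (p))))
3. (t (h (p)) (t (u) (g (p) (p))))  →  (t (h (p)) (t (u) (p)))
normal form: (t (h (p)) (t (u) (p)))

size = 6


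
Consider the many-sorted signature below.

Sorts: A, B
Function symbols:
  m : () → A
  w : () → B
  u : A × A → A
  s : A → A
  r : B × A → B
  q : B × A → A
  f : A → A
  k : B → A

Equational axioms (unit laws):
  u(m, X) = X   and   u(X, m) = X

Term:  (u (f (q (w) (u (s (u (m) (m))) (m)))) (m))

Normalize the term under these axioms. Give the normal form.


1. (u (f (q (w) (u (s (u (m) (m))) (m)))) (m))  →  (f (q (w) (u (s (u (m) (m))) (m))))
2. (f (q (w) (u (s (u (m) (m))) (m))))  →  (f (q (w) (s (u (m) (m)))))
3. (f (q (w) (s (u (m) (m)))))  →  (f (q (w) (s (m))))

normal form = (f (q (w) (s (m))))


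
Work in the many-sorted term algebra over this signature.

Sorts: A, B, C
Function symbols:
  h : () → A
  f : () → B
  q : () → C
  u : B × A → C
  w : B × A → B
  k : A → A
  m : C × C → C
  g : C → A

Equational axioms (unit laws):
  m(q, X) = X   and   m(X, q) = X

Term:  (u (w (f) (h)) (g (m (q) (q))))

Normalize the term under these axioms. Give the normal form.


1. (u (w (f) (h)) (g (m (q) (q))))  →  (u (w (f) (h)) (g (q)))

normal form = (u (w (f) (h)) (g (q)))


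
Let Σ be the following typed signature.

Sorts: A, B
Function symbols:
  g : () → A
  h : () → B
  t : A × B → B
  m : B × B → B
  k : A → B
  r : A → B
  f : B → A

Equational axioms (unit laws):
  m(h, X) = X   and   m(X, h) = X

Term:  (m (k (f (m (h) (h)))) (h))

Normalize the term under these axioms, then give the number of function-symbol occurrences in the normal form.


1. (m (k (f (m (h) (h)))) (h))  →  (k (f (m (h) (h))))
2. (k (f (m (h) (h))))  →  (k (f (h)))
normal form: (k (f (h)))

size = 3


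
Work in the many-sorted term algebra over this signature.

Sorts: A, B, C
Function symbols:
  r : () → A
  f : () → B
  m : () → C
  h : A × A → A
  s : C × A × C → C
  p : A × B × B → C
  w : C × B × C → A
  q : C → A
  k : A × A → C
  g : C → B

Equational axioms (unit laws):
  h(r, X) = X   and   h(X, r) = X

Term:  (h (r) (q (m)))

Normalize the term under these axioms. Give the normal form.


normal form = (q (m))

1. (h (r) (q (m)))  →  (q (m))


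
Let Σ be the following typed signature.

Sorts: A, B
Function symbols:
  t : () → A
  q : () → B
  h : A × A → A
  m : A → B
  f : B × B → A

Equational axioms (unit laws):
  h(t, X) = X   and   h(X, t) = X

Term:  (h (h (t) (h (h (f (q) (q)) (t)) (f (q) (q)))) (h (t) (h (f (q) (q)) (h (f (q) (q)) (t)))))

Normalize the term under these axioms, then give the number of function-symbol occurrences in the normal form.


1. (h (h (t) (h (h (f (q) (q)) (t)) (f (q) (q)))) (h (t) (h (f (q) (q)) (h (f (q) (q)) (t)))))  →  (h (h (h (f (q) (q)) (t)) (f (q) (q))) (h (t) (h (f (q) (q)) (h (f (q) (q)) (t)))))
2. (h (h (h (f (q) (q)) (t)) (f (q) (q))) (h (t) (h (f (q) (q)) (h (f (q) (q)) (t)))))  →  (h (h (f (q) (q)) (f (q) (q))) (h (t) (h (f (q) (q)) (h (f (q) (q)) (t)))))
3. (h (h (f (q) (q)) (f (q) (q))) (h (t) (h (f (q) (q)) (h (f (q) (q)) (t)))))  →  (h (h (f (q) (q)) (f (q) (q))) (h (f (q) (q)) (h (f (q) (q)) (t))))
4. (h (h (f (q) (q)) (f (q) (q))) (h (f (q) (q)) (h (f (q) (q)) (t))))  →  (h (h (f (q) (q)) (f (q) (q))) (h (f (q) (q)) (f (q) (q))))
normal form: (h (h (f (q) (q)) (f (q) (q))) (h (f (q) (q)) (f (q) (q))))

size = 15


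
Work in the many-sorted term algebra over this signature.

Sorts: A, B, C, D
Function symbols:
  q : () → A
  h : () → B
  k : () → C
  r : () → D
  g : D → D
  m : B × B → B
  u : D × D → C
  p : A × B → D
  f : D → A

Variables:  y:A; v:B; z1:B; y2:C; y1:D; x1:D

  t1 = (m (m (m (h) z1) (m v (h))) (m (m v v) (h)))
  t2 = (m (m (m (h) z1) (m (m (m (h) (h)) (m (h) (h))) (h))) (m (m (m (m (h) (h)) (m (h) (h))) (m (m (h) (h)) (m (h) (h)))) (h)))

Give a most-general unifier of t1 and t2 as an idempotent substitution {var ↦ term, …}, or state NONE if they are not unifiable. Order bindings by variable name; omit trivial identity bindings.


{v ↦ (m (m (h) (h)) (m (h) (h)))}


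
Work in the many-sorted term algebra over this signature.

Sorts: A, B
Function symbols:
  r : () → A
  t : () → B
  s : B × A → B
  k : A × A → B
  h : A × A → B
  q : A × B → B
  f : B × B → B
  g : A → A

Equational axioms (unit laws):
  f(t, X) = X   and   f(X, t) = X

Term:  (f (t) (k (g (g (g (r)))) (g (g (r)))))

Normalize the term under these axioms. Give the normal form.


normal form = (k (g (g (g (r)))) (g (g (r))))

1. (f (t) (k (g (g (g (r)))) (g (g (r)))))  →  (k (g (g (g (r)))) (g (g (r))))


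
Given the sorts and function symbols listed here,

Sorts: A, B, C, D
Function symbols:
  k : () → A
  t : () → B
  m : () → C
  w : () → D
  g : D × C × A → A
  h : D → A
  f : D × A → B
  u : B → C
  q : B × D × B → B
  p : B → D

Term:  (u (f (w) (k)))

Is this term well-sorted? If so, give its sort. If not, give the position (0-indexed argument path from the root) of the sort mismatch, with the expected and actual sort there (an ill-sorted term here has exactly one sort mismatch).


    (w) : D
    (k) : A
  (f (w) (k)) : B
(u (f (w) (k))) : C

well-sorted; sort = C


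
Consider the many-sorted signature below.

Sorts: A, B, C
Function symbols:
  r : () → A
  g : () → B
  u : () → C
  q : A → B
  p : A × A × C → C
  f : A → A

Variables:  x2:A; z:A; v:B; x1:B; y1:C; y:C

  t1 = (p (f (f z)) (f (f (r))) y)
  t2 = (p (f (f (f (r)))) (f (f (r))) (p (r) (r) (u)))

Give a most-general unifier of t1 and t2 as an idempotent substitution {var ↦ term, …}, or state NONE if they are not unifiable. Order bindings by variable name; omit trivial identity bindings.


{y ↦ (p (r) (r) (u)), z ↦ (f (r))}


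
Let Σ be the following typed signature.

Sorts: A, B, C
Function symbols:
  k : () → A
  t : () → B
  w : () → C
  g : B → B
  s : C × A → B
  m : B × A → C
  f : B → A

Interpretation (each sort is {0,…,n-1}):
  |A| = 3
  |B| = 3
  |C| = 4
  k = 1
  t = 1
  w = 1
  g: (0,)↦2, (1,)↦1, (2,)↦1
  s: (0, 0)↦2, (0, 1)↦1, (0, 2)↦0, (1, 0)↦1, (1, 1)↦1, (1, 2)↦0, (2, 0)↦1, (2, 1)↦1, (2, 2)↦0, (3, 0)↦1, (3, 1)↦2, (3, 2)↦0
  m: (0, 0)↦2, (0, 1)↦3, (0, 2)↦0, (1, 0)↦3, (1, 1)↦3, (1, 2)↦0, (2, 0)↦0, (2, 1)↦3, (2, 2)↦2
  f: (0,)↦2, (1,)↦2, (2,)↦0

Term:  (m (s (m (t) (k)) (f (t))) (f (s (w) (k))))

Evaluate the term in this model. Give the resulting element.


value = 0

  t = 1
  k = 1
  (m (t) (k)) = m(1, 1) = 3
  t = 1
  (f (t)) = f(1,) = 2
  (s (m (t) (k)) (f (t))) = s(3, 2) = 0
  w = 1
  k = 1
  (s (w) (k)) = s(1, 1) = 1
  (f (s (w) (k))) = f(1,) = 2
  (m (s (m (t) (k)) (f (t))) (f (s (w) (k)))) = m(0, 2) = 0


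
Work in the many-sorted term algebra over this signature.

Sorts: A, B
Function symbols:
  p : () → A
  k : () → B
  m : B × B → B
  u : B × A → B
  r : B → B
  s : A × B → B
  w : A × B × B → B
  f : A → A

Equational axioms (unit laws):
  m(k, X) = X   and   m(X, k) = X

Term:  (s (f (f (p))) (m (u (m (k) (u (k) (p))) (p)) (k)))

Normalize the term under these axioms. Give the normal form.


1. (s (f (f (p))) (m (u (m (k) (u (k) (p))) (p)) (k)))  →  (s (f (f (p))) (u (m (k) (u (k) (p))) (p)))
2. (s (f (f (p))) (u (m (k) (u (k) (p))) (p)))  →  (s (f (f (p))) (u (u (k) (p)) (p)))

normal form = (s (f (f (p))) (u (u (k) (p)) (p)))


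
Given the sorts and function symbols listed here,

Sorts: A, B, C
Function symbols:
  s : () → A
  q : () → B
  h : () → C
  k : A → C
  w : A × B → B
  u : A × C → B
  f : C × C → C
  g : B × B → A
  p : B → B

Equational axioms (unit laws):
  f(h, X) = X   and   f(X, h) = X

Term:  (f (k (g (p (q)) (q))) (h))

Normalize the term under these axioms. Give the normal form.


normal form = (k (g (p (q)) (q)))

1. (f (k (g (p (q)) (q))) (h))  →  (k (g (p (q)) (q)))


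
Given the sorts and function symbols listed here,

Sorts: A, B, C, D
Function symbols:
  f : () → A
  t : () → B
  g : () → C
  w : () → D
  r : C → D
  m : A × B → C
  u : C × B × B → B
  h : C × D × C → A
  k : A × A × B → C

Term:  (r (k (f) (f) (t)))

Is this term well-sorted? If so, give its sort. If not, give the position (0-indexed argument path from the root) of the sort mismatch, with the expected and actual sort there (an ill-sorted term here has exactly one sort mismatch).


    (f) : A
    (f) : A
    (t) : B
  (k (f) (f) (t)) : C
(r (k (f) (f) (t))) : D

well-sorted; sort = D


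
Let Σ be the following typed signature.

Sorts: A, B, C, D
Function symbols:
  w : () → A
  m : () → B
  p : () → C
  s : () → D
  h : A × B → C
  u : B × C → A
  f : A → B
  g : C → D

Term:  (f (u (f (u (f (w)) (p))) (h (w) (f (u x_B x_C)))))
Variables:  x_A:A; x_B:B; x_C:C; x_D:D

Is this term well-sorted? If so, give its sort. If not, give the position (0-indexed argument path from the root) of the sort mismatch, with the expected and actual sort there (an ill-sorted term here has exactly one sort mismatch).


          (w) : A
        (f (w)) : B
        (p) : C
      (u (f (w)) (p)) : A
    (f (u (f (w)) (p))) : B
      (w) : A
          x_B : B
          x_C : C
        (u x_B x_C) : A
      (f (u x_B x_C)) : B
    (h (w) (f (u x_B x_C))) : C
  (u (f (u (f (w)) (p))) (h (w) (f (u x_B x_C)))) : A
(f (u (f (u (f (w)) (p))) (h (w) (f (u x_B x_C))))) : B

well-sorted; sort = B


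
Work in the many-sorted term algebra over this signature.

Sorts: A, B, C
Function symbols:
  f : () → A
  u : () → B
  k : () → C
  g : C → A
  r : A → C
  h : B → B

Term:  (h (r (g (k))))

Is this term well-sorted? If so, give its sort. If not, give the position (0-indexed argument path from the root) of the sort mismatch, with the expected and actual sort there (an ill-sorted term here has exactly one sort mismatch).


      (k) : C
    (g (k)) : A
  (r (g (k))) : C
(h (r (g (k)))) : ✗ arg 0 at [0] has sort C, expected B

ill-sorted at position [0]: expected B, got C


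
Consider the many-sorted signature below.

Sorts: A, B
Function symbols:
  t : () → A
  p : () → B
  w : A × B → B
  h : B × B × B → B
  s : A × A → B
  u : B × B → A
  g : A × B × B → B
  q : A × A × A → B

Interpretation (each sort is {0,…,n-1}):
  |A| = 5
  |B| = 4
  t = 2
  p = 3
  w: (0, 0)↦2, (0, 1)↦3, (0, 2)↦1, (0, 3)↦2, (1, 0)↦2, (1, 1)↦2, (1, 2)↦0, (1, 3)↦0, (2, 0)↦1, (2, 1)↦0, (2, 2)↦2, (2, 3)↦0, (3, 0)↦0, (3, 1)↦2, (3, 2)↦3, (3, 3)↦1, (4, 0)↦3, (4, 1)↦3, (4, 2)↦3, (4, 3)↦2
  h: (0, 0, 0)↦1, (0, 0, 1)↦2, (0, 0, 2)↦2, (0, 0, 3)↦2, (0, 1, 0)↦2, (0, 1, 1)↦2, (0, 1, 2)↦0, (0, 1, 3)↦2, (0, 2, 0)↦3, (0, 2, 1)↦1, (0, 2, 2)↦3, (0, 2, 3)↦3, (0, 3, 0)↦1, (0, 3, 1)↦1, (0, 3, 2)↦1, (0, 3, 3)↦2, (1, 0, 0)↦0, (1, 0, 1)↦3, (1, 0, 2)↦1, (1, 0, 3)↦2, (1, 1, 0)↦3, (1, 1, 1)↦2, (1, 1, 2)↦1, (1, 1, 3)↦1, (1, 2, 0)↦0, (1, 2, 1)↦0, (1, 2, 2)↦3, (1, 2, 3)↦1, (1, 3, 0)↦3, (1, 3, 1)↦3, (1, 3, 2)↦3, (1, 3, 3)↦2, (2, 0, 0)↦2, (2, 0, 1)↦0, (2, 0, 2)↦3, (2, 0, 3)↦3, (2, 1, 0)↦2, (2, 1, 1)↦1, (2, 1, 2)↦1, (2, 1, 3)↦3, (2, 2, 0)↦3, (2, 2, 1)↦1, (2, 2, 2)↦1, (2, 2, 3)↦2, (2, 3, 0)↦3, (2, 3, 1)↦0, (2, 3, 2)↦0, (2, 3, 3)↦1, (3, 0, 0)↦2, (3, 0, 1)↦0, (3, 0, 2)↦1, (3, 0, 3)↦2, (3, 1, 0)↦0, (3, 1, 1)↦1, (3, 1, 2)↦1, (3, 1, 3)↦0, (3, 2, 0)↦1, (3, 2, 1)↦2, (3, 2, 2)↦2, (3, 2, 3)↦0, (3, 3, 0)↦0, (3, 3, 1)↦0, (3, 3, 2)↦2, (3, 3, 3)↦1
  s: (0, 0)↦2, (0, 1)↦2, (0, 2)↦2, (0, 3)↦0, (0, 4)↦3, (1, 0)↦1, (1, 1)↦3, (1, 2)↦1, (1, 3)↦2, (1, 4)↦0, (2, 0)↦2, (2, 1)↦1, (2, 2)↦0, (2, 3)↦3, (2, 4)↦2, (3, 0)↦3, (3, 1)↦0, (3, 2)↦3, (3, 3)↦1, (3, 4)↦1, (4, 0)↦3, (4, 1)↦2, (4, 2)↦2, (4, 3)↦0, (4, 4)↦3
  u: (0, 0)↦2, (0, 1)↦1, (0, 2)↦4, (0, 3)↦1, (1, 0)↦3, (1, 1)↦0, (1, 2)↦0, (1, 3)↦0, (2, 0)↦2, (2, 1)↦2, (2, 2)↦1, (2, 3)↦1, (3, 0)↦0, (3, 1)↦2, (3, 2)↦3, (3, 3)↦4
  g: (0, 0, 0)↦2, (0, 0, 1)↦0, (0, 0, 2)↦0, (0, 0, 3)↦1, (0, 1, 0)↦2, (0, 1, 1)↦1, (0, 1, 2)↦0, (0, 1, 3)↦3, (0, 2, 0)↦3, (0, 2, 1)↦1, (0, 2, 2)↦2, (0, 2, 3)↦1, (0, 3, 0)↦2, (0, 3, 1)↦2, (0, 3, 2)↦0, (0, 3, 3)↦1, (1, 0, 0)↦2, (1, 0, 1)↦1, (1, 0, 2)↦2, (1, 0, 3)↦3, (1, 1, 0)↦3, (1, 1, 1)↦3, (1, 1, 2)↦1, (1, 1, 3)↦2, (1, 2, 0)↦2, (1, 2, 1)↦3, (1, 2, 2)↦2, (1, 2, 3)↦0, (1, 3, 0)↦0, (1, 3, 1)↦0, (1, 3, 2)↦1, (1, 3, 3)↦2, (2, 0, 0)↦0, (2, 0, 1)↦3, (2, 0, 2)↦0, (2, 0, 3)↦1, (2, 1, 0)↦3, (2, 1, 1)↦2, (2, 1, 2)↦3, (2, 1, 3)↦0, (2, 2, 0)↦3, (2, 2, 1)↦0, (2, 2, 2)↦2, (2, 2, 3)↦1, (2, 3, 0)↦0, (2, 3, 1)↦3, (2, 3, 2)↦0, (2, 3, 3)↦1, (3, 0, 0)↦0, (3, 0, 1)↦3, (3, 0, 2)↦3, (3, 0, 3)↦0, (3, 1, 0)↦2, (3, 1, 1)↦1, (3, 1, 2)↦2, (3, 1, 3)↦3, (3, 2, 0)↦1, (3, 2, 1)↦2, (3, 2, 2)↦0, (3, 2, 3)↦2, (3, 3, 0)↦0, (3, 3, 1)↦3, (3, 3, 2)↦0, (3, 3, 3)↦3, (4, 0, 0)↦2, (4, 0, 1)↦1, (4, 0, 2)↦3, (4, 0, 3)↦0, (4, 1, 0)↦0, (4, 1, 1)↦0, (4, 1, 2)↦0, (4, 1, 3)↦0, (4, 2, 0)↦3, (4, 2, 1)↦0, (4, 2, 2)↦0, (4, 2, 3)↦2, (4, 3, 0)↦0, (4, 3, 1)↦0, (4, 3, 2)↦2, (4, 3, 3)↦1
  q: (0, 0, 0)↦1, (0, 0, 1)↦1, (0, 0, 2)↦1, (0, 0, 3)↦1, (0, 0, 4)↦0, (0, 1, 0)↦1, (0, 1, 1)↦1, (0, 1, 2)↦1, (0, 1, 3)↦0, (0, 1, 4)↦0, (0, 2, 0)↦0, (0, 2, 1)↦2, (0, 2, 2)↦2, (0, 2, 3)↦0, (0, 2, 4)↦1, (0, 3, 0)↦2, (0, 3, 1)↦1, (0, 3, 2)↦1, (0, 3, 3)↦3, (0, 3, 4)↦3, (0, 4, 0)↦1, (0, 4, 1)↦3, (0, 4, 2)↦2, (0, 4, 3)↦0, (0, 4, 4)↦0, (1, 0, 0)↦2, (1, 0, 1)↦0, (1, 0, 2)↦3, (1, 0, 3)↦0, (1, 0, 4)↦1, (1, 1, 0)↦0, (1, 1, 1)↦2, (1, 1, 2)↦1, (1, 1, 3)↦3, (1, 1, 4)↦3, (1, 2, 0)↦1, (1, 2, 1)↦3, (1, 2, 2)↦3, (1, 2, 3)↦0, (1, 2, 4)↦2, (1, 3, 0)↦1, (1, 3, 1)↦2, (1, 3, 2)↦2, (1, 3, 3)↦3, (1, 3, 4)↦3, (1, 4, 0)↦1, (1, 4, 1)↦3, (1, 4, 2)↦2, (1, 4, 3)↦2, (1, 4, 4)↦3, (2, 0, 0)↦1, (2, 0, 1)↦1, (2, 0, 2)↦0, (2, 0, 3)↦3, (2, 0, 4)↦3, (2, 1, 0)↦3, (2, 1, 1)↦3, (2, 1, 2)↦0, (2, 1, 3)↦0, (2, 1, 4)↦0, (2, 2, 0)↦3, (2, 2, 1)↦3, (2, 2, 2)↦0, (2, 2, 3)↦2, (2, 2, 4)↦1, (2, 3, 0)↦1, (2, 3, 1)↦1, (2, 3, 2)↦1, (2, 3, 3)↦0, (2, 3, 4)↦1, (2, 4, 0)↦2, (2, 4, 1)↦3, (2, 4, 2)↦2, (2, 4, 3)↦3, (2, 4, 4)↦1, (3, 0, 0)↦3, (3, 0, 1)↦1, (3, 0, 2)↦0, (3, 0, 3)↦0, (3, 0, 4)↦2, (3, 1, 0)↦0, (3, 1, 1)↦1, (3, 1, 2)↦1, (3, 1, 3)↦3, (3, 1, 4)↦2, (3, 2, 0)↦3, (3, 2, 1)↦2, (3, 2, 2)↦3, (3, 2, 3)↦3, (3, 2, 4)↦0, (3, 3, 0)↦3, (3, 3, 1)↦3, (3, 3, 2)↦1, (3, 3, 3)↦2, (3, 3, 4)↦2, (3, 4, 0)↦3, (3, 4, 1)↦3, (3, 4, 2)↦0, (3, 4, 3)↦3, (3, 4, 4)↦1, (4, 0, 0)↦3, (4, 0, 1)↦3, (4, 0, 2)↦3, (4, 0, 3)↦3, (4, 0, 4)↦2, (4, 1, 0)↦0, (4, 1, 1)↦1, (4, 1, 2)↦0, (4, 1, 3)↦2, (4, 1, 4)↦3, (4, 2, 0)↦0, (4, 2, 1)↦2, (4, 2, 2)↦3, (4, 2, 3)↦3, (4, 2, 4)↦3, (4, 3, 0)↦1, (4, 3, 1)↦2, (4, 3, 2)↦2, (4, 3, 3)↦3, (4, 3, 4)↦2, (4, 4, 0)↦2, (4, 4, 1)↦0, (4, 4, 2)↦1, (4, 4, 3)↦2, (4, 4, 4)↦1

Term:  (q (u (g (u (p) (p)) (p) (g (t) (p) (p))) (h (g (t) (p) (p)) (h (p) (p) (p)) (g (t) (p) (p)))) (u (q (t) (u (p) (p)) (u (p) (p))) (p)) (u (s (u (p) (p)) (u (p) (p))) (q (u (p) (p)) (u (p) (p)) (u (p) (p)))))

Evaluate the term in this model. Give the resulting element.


  p = 3
  p = 3
  (u (p) (p)) = u(3, 3) = 4
  p = 3
  t = 2
  p = 3
  p = 3
  (g (t) (p) (p)) = g(2, 3, 3) = 1
  (g (u (p) (p)) (p) (g (t) (p) (p))) = g(4, 3, 1) = 0
  t = 2
  p = 3
  p = 3
  (g (t) (p) (p)) = g(2, 3, 3) = 1
  p = 3
  p = 3
  p = 3
  (h (p) (p) (p)) = h(3, 3, 3) = 1
  t = 2
  p = 3
  p = 3
  (g (t) (p) (p)) = g(2, 3, 3) = 1
  (h (g (t) (p) (p)) (h (p) (p) (p)) (g (t) (p) (p))) = h(1, 1, 1) = 2
  (u (g (u (p) (p)) (p) (g (t) (p) (p))) (h (g (t) (p) (p)) (h (p) (p) (p)) (g (t) (p) (p)))) = u(0, 2) = 4
  t = 2
  p = 3
  p = 3
  (u (p) (p)) = u(3, 3) = 4
  p = 3
  p = 3
  (u (p) (p)) = u(3, 3) = 4
  (q (t) (u (p) (p)) (u (p) (p))) = q(2, 4, 4) = 1
  p = 3
  (u (q (t) (u (p) (p)) (u (p) (p))) (p)) = u(1, 3) = 0
  p = 3
  p = 3
  (u (p) (p)) = u(3, 3) = 4
  p = 3
  p = 3
  (u (p) (p)) = u(3, 3) = 4
  (s (u (p) (p)) (u (p) (p))) = s(4, 4) = 3
  p = 3
  p = 3
  (u (p) (p)) = u(3, 3) = 4
  p = 3
  p = 3
  (u (p) (p)) = u(3, 3) = 4
  p = 3
  p = 3
  (u (p) (p)) = u(3, 3) = 4
  (q (u (p) (p)) (u (p) (p)) (u (p) (p))) = q(4, 4, 4) = 1
  (u (s (u (p) (p)) (u (p) (p))) (q (u (p) (p)) (u (p) (p)) (u (p) (p)))) = u(3, 1) = 2
  (q (u (g (u (p) (p)) (p) (g (t) (p) (p))) (h (g (t) (p) (p)) (h (p) (p) (p)) (g (t) (p) (p)))) (u (q (t) (u (p) (p)) (u (p) (p))) (p)) (u (s (u (p) (p)) (u (p) (p))) (q (u (p) (p)) (u (p) (p)) (u (p) (p))))) = q(4, 0, 2) = 3

value = 3


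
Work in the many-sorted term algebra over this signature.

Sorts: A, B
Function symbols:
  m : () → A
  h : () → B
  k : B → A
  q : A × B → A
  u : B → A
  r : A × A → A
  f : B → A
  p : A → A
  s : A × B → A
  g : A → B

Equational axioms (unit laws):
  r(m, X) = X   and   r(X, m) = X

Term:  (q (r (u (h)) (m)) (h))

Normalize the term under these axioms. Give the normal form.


1. (q (r (u (h)) (m)) (h))  →  (q (u (h)) (h))

normal form = (q (u (h)) (h))


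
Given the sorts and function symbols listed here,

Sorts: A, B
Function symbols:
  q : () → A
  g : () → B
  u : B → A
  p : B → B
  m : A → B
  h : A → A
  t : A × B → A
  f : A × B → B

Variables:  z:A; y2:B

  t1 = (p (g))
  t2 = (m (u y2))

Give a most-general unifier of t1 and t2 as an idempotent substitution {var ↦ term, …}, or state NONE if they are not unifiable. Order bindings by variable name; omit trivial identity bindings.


NONE (not unifiable)

head clash or occurs-check failure — not unifiable


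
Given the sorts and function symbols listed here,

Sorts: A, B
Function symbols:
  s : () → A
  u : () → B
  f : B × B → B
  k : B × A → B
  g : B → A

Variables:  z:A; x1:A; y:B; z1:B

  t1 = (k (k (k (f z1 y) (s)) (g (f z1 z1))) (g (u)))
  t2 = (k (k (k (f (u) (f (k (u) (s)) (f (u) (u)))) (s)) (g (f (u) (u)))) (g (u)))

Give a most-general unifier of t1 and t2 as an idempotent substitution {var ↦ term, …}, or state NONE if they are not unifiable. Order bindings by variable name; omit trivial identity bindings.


{y ↦ (f (k (u) (s)) (f (u) (u))), z1 ↦ (u)}


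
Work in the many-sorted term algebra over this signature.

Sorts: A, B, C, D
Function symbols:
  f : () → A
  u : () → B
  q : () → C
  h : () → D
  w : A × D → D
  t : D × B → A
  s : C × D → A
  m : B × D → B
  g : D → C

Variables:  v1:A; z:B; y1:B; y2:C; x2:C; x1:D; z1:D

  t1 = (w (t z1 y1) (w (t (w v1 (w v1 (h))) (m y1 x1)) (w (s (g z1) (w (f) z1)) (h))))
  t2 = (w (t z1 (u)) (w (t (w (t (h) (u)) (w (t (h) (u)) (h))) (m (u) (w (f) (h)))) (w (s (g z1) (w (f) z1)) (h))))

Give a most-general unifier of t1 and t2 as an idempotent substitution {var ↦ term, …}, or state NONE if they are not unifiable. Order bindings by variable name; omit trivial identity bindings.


{v1 ↦ (t (h) (u)), x1 ↦ (w (f) (h)), y1 ↦ (u)}


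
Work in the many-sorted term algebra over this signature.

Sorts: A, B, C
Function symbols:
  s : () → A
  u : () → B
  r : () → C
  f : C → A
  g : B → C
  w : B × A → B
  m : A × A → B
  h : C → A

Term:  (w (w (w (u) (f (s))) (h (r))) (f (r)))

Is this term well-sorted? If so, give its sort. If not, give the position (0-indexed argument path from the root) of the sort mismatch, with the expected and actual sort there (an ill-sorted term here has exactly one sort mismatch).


      (u) : B
        (s) : A
      (f (s)) : ✗ arg 0 at [0, 0, 1, 0] has sort A, expected C
      (r) : C
    (h (r)) : A
    (r) : C
  (f (r)) : A

ill-sorted at position [0, 0, 1, 0]: expected C, got A


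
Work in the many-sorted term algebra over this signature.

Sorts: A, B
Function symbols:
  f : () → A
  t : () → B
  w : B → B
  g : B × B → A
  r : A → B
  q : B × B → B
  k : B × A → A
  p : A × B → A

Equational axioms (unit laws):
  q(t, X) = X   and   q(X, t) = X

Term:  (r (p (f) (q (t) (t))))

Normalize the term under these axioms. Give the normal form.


normal form = (r (p (f) (t)))

1. (r (p (f) (q (t) (t))))  →  (r (p (f) (t)))


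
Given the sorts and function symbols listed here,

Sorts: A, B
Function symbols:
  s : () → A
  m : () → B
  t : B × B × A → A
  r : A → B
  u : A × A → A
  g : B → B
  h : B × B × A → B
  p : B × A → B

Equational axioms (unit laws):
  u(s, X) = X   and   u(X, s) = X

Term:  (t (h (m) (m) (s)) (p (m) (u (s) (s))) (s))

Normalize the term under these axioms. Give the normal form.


normal form = (t (h (m) (m) (s)) (p (m) (s)) (s))

1. (t (h (m) (m) (s)) (p (m) (u (s) (s))) (s))  →  (t (h (m) (m) (s)) (p (m) (s)) (s))


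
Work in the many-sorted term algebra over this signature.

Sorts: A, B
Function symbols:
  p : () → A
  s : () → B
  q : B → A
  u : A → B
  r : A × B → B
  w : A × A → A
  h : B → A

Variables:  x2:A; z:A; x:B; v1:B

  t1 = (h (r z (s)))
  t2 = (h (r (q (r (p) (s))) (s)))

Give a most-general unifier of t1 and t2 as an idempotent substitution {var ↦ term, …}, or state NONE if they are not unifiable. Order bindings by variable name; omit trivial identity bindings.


{z ↦ (q (r (p) (s)))}


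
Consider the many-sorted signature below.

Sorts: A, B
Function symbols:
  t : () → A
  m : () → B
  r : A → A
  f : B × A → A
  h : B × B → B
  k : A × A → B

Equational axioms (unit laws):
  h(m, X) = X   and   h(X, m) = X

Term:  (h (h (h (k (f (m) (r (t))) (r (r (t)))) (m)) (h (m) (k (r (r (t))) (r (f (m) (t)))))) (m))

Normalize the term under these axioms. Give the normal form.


normal form = (h (k (f (m) (r (t))) (r (r (t)))) (k (r (r (t))) (r (f (m) (t)))))

1. (h (h (h (k (f (m) (r (t))) (r (r (t)))) (m)) (h (m) (k (r (r (t))) (r (f (m) (t)))))) (m))  →  (h (h (k (f (m) (r (t))) (r (r (t)))) (m)) (h (m) (k (r (r (t))) (r (f (m) (t))))))
2. (h (h (k (f (m) (r (t))) (r (r (t)))) (m)) (h (m) (k (r (r (t))) (r (f (m) (t))))))  →  (h (k (f (m) (r (t))) (r (r (t)))) (h (m) (k (r (r (t))) (r (f (m) (t))))))
3. (h (k (f (m) (r (t))) (r (r (t)))) (h (m) (k (r (r (t))) (r (f (m) (t))))))  →  (h (k (f (m) (r (t))) (r (r (t)))) (k (r (r (t))) (r (f (m) (t)))))


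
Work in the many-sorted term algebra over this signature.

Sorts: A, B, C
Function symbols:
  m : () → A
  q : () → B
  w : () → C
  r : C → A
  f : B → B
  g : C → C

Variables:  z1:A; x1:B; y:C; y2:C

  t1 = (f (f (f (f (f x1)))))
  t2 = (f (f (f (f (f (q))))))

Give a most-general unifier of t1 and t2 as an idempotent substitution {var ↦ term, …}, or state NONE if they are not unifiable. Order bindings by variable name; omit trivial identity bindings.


{x1 ↦ (q)}


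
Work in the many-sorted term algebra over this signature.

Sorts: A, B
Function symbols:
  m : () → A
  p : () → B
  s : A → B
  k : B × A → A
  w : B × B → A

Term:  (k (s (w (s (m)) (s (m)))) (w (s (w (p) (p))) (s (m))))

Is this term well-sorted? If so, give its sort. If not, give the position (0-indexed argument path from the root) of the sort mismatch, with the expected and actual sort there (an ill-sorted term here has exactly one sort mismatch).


        (m) : A
      (s (m)) : B
        (m) : A
      (s (m)) : B
    (w (s (m)) (s (m))) : A
  (s (w (s (m)) (s (m)))) : B
        (p) : B
        (p) : B
      (w (p) (p)) : A
    (s (w (p) (p))) : B
      (m) : A
    (s (m)) : B
  (w (s (w (p) (p))) (s (m))) : A
(k (s (w (s (m)) (s (m)))) (w (s (w (p) (p))) (s (m)))) : A

well-sorted; sort = A


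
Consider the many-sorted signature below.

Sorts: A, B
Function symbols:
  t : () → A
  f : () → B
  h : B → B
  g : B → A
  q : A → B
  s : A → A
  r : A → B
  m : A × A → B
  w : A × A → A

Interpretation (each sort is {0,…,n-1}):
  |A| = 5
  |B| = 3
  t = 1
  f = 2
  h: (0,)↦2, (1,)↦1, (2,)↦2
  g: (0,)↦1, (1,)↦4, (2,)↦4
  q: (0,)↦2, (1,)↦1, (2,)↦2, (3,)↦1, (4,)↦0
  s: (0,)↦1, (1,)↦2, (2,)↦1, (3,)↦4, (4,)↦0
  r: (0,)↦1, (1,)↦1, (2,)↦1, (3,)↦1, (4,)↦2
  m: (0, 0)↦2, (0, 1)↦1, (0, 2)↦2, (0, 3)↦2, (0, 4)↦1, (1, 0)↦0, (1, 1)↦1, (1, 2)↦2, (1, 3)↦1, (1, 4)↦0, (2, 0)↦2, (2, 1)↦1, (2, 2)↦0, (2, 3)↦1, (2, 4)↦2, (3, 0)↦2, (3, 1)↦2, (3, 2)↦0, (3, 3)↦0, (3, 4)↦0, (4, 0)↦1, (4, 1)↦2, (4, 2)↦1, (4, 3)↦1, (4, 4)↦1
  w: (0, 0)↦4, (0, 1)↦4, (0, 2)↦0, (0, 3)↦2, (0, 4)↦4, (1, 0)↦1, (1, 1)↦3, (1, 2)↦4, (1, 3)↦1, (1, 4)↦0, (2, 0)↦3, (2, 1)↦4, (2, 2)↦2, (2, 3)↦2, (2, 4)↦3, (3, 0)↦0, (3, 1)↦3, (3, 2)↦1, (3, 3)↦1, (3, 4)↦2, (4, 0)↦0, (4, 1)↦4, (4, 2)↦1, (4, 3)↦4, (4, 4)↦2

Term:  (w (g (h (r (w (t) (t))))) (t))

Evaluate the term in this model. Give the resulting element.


  t = 1
  t = 1
  (w (t) (t)) = w(1, 1) = 3
  (r (w (t) (t))) = r(3,) = 1
  (h (r (w (t) (t)))) = h(1,) = 1
  (g (h (r (w (t) (t))))) = g(1,) = 4
  t = 1
  (w (g (h (r (w (t) (t))))) (t)) = w(4, 1) = 4

value = 4


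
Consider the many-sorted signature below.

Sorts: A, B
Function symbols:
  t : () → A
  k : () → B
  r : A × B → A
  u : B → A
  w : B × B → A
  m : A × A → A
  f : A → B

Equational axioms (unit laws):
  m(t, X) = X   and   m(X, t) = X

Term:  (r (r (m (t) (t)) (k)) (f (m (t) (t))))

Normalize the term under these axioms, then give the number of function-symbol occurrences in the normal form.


size = 6

1. (r (r (m (t) (t)) (k)) (f (m (t) (t))))  →  (r (r (t) (k)) (f (m (t) (t))))
2. (r (r (t) (k)) (f (m (t) (t))))  →  (r (r (t) (k)) (f (t)))
normal form: (r (r (t) (k)) (f (t)))


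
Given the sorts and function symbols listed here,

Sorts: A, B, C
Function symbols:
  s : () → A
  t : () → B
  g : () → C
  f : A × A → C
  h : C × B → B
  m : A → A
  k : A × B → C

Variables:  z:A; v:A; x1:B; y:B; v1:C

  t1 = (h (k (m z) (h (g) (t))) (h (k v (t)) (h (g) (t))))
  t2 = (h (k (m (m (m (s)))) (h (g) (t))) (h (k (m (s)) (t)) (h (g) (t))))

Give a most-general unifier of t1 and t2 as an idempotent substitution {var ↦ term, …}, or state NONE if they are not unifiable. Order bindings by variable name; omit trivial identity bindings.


{v ↦ (m (s)), z ↦ (m (m (s)))}


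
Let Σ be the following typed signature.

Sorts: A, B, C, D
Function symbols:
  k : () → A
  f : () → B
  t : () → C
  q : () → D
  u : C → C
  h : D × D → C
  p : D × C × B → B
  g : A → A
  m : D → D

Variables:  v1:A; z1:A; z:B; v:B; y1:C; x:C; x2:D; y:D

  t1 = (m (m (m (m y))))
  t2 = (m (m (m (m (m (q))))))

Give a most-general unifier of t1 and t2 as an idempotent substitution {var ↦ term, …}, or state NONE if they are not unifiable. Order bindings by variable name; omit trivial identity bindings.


{y ↦ (m (q))}


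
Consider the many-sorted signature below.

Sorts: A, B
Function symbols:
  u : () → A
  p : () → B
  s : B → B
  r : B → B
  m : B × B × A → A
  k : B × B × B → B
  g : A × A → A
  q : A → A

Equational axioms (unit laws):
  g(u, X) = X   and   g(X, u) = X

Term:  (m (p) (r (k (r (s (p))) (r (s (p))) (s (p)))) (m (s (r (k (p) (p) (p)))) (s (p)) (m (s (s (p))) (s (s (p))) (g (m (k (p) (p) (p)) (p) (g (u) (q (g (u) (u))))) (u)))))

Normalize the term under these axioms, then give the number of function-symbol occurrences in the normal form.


1. (m (p) (r (k (r (s (p))) (r (s (p))) (s (p)))) (m (s (r (k (p) (p) (p)))) (s (p)) (m (s (s (p))) (s (s (p))) (g (m (k (p) (p) (p)) (p) (g (u) (q (g (u) (u))))) (u)))))  →  (m (p) (r (k (r (s (p))) (r (s (p))) (s (p)))) (m (s (r (k (p) (p) (p)))) (s (p)) (m (s (s (p))) (s (s (p))) (m (k (p) (p) (p)) (p) (g (u) (q (g (u) (u))))))))
2. (m (p) (r (k (r (s (p))) (r (s (p))) (s (p)))) (m (s (r (k (p) (p) (p)))) (s (p)) (m (s (s (p))) (s (s (p))) (m (k (p) (p) (p)) (p) (g (u) (q (g (u) (u))))))))  →  (m (p) (r (k (r (s (p))) (r (s (p))) (s (p)))) (m (s (r (k (p) (p) (p)))) (s (p)) (m (s (s (p))) (s (s (p))) (m (k (p) (p) (p)) (p) (q (g (u) (u)))))))
3. (m (p) (r (k (r (s (p))) (r (s (p))) (s (p)))) (m (s (r (k (p) (p) (p)))) (s (p)) (m (s (s (p))) (s (s (p))) (m (k (p) (p) (p)) (p) (q (g (u) (u)))))))  →  (m (p) (r (k (r (s (p))) (r (s (p))) (s (p)))) (m (s (r (k (p) (p) (p)))) (s (p)) (m (s (s (p))) (s (s (p))) (m (k (p) (p) (p)) (p) (q (u))))))
normal form: (m (p) (r (k (r (s (p))) (r (s (p))) (s (p)))) (m (s (r (k (p) (p) (p)))) (s (p)) (m (s (s (p))) (s (s (p))) (m (k (p) (p) (p)) (p) (q (u))))))

size = 36


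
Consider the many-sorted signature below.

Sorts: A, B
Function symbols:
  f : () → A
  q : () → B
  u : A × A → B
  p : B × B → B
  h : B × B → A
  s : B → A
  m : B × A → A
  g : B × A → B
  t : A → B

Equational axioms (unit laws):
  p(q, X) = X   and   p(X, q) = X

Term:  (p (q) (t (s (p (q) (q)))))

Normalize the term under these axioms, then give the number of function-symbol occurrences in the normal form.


1. (p (q) (t (s (p (q) (q)))))  →  (t (s (p (q) (q))))
2. (t (s (p (q) (q))))  →  (t (s (q)))
normal form: (t (s (q)))

size = 3


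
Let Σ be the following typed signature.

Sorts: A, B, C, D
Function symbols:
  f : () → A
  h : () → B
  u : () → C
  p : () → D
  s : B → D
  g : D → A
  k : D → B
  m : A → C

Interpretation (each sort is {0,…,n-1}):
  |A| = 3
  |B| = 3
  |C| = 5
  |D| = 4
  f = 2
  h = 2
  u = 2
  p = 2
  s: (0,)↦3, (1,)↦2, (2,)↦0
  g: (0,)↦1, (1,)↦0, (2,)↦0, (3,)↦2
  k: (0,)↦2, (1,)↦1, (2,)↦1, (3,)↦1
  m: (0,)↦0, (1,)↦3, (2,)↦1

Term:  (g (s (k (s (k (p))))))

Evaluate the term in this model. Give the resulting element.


  p = 2
  (k (p)) = k(2,) = 1
  (s (k (p))) = s(1,) = 2
  (k (s (k (p)))) = k(2,) = 1
  (s (k (s (k (p))))) = s(1,) = 2
  (g (s (k (s (k (p)))))) = g(2,) = 0

value = 0


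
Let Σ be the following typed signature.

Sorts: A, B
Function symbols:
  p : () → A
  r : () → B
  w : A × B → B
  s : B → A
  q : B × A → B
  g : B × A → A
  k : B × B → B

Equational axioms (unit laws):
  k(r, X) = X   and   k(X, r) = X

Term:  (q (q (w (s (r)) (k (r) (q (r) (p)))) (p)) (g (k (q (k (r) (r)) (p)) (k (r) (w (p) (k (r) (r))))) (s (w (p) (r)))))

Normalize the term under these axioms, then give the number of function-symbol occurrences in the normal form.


1. (q (q (w (s (r)) (k (r) (q (r) (p)))) (p)) (g (k (q (k (r) (r)) (p)) (k (r) (w (p) (k (r) (r))))) (s (w (p) (r)))))  →  (q (q (w (s (r)) (q (r) (p))) (p)) (g (k (q (k (r) (r)) (p)) (k (r) (w (p) (k (r) (r))))) (s (w (p) (r)))))
2. (q (q (w (s (r)) (q (r) (p))) (p)) (g (k (q (k (r) (r)) (p)) (k (r) (w (p) (k (r) (r))))) (s (w (p) (r)))))  →  (q (q (w (s (r)) (q (r) (p))) (p)) (g (k (q (r) (p)) (k (r) (w (p) (k (r) (r))))) (s (w (p) (r)))))
3. (q (q (w (s (r)) (q (r) (p))) (p)) (g (k (q (r) (p)) (k (r) (w (p) (k (r) (r))))) (s (w (p) (r)))))  →  (q (q (w (s (r)) (q (r) (p))) (p)) (g (k (q (r) (p)) (w (p) (k (r) (r)))) (s (w (p) (r)))))
4. (q (q (w (s (r)) (q (r) (p))) (p)) (g (k (q (r) (p)) (w (p) (k (r) (r)))) (s (w (p) (r)))))  →  (q (q (w (s (r)) (q (r) (p))) (p)) (g (k (q (r) (p)) (w (p) (r))) (s (w (p) (r)))))
normal form: (q (q (w (s (r)) (q (r) (p))) (p)) (g (k (q (r) (p)) (w (p) (r))) (s (w (p) (r)))))

size = 21
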